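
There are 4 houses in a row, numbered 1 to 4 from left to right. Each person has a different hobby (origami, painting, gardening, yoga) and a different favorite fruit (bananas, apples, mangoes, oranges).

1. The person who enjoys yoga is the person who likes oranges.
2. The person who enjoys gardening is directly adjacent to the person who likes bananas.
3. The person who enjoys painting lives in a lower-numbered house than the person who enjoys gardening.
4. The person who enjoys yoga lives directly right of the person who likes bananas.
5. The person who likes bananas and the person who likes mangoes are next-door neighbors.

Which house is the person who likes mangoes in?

2

The person who enjoys gardening is narrowed to house 2 or 3 or 4; consider each.
Placing it in house 3 and house 4 leads to a contradiction, so it's in house 2.
From clue 3, the person who enjoys painting must be in house 1.
The only hobby still possible for house 3 is origami.
That leaves yoga as the hobby for house 4.
The person who likes oranges is in house 4 (clue 1).
From clue 4, the person who likes bananas must be in house 3.
House 1's favorite fruit must be apples (nothing else left).
That leaves mangoes as the favorite fruit for house 2.
So: house 1 = painting/apples, house 2 = gardening/mangoes, house 3 = origami/bananas, house 4 = yoga/oranges.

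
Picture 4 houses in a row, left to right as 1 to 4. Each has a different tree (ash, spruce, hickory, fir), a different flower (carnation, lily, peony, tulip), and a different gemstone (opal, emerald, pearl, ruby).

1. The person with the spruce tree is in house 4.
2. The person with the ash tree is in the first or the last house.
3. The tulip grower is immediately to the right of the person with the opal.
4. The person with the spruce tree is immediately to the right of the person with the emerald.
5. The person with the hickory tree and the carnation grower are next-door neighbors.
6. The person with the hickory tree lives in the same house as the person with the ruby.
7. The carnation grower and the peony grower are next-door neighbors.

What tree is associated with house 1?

The person with the spruce tree is in house 4 (clue 1).
From clue 4, the person with the emerald must be in house 3.
That leaves ash as the tree for house 1.
That leaves hickory as the tree for house 2.
That leaves fir as the tree for house 3.
The only gemstone still possible for house 4 is pearl.
By clue 6, the person with the ruby is in house 2.
House 1 gemstone: only opal fits.
Clue 3: the tulip grower is in house 2.
From clue 7, the carnation grower must be in house 3.
So house 1 gets lily for flower.
The only flower still possible for house 4 is peony.
So: house 1 = ash/lily/opal, house 2 = hickory/tulip/ruby, house 3 = fir/carnation/emerald, house 4 = spruce/peony/pearl.

ash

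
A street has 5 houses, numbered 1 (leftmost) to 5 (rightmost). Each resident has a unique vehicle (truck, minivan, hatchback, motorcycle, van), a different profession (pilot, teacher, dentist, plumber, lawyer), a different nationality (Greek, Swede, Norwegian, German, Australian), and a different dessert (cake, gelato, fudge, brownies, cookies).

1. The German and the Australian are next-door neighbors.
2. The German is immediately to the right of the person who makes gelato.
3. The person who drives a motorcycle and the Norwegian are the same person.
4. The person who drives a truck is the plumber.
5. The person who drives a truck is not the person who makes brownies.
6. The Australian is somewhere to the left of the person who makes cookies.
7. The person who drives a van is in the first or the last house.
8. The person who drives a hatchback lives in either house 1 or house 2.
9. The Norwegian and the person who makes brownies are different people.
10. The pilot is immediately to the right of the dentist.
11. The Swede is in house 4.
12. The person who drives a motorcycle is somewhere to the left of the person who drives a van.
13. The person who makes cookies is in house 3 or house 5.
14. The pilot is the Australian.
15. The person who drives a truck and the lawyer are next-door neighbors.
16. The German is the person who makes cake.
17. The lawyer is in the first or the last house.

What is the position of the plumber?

By clue 11, the Swede is in house 4.
From clue 12, the person who drives a van must be in house 5.
That leaves Greek as the nationality for house 5.
So house 1 gets Norwegian for nationality.
By clue 3, the person who drives a motorcycle is in house 1.
That leaves minivan as the vehicle for house 3.
So house 4 gets truck for vehicle.
Clue 4 places the plumber in house 4.
The lawyer is in house 5 (clue 15).
So house 2 gets hatchback for vehicle.
So house 4 gets fudge for dessert.
So house 1 gets gelato for dessert.
Clue 2: the German is in house 2.
From clue 16, the person who makes cake must be in house 2.
So house 3 gets Australian for nationality.
Clue 6 places the person who makes cookies in house 5.
From clue 14, the pilot must be in house 3.
House 3 dessert: only brownies fits.
The dentist is in house 2 (clue 10).
The only profession still possible for house 1 is teacher.
So: house 1 = motorcycle/teacher/Norwegian/gelato, house 2 = hatchback/dentist/German/cake, house 3 = minivan/pilot/Australian/brownies, house 4 = truck/plumber/Swede/fudge, house 5 = van/lawyer/Greek/cookies.

4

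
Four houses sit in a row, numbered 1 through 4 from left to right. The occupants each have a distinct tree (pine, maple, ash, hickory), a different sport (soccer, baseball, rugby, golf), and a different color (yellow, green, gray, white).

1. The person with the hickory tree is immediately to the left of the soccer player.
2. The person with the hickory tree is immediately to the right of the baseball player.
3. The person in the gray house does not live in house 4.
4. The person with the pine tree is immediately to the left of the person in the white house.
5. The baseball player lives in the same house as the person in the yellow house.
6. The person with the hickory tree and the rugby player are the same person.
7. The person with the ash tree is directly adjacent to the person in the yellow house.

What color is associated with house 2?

yellow

House 4 tree: only maple fits.
The person with the hickory tree is narrowed to house 2 or 3; consider each.
Placing it in house 2 leads to a contradiction, so it's in house 3.
Clue 1: the soccer player is in house 4.
By clue 2, the baseball player is in house 2.
Clue 5: the person in the yellow house is in house 2.
From clue 6, the rugby player must be in house 3.
That leaves pine as the tree for house 2.
The only sport still possible for house 1 is golf.
By clue 4, the person in the white house is in house 3.
That leaves ash as the tree for house 1.
House 4's color must be green (nothing else left).
The only color still possible for house 1 is gray.
So: house 1 = ash/golf/gray, house 2 = pine/baseball/yellow, house 3 = hickory/rugby/white, house 4 = maple/soccer/green.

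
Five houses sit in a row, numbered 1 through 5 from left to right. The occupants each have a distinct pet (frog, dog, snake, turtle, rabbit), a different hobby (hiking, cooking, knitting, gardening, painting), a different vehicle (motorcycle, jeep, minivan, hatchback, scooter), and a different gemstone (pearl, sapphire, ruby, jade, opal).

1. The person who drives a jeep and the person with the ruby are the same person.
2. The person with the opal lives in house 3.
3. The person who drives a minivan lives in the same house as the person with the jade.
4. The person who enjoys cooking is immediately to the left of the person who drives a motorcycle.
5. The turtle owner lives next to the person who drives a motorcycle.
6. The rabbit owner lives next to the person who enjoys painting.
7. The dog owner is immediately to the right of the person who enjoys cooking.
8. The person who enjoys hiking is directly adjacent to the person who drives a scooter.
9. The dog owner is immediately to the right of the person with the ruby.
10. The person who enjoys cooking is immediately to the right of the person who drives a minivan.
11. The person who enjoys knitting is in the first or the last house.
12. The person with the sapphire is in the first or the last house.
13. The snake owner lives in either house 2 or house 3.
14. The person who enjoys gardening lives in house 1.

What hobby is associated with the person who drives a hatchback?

knitting

Clue 2 places the person with the opal in house 3.
Clue 14: the person who enjoys gardening is in house 1.
That leaves knitting as the hobby for house 5.
Clue 7 places the dog owner in house 3.
Clue 7: the person who enjoys cooking is in house 2.
Clue 9 places the person with the ruby in house 2.
Clue 10 places the person who drives a minivan in house 1.
That leaves snake as the pet for house 2.
House 1 gemstone: only jade fits.
The only gemstone still possible for house 4 is pearl.
That leaves sapphire as the gemstone for house 5.
Clue 1 places the person who drives a jeep in house 2.
Clue 4 places the person who drives a motorcycle in house 3.
By clue 5, the turtle owner is in house 4.
So house 1 gets frog for pet.
So house 5 gets rabbit for pet.
Clue 6 places the person who enjoys painting in house 4.
That leaves hiking as the hobby for house 3.
From clue 8, the person who drives a scooter must be in house 4.
House 5's vehicle must be hatchback (nothing else left).
So: house 1 = frog/gardening/minivan/jade, house 2 = snake/cooking/jeep/ruby, house 3 = dog/hiking/motorcycle/opal, house 4 = turtle/painting/scooter/pearl, house 5 = rabbit/knitting/hatchback/sapphire.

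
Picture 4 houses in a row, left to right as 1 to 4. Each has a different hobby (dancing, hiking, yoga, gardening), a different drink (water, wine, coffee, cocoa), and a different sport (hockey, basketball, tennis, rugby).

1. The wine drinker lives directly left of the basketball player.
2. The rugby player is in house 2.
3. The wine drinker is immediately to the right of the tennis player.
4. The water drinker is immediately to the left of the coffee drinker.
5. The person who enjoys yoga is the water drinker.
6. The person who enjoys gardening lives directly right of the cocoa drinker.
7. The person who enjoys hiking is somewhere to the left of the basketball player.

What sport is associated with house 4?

hockey

The rugby player is in house 2 (clue 2).
That leaves coffee as the drink for house 4.
Clue 3: the wine drinker is in house 2.
The water drinker is in house 3 (clue 4).
By clue 5, the person who enjoys yoga is in house 3.
That leaves cocoa as the drink for house 1.
House 1 sport: only tennis fits.
From clue 1, the basketball player must be in house 3.
Clue 6: the person who enjoys gardening is in house 2.
So house 4 gets dancing for hobby.
That leaves hockey as the sport for house 4.
House 1's hobby must be hiking (nothing else left).
So: house 1 = hiking/cocoa/tennis, house 2 = gardening/wine/rugby, house 3 = yoga/water/basketball, house 4 = dancing/coffee/hockey.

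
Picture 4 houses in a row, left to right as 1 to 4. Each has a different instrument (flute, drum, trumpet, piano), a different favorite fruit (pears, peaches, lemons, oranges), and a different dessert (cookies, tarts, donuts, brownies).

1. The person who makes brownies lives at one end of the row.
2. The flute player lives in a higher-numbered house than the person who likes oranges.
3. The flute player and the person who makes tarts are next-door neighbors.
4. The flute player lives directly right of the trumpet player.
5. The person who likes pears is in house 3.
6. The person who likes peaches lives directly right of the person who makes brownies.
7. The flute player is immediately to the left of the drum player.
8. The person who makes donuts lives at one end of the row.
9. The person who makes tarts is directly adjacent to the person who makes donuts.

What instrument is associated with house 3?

From clue 5, the person who likes pears must be in house 3.
Clue 6 places the person who likes peaches in house 2.
By clue 6, the person who makes brownies is in house 1.
House 1's favorite fruit must be oranges (nothing else left).
House 4 favorite fruit: only lemons fits.
Clue 9 places the person who makes tarts in house 3.
The only dessert still possible for house 2 is cookies.
So house 4 gets donuts for dessert.
From clue 3, the flute player must be in house 2.
Clue 4 places the trumpet player in house 1.
Clue 7: the drum player is in house 3.
House 4 instrument: only piano fits.
So: house 1 = trumpet/oranges/brownies, house 2 = flute/peaches/cookies, house 3 = drum/pears/tarts, house 4 = piano/lemons/donuts.

drum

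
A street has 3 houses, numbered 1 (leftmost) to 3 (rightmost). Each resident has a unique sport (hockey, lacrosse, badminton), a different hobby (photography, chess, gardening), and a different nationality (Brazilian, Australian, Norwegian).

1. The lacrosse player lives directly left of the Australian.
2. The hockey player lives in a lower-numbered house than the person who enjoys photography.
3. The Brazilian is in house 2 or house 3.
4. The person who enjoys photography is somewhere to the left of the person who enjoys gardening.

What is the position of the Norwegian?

1

By clue 4, the person who enjoys photography is in house 2.
The person who enjoys gardening is in house 3 (clue 4).
That leaves badminton as the sport for house 3.
So house 1 gets chess for hobby.
The only nationality still possible for house 1 is Norwegian.
Clue 2 places the hockey player in house 1.
So house 2 gets lacrosse for sport.
From clue 1, the Australian must be in house 3.
So house 2 gets Brazilian for nationality.
So: house 1 = hockey/chess/Norwegian, house 2 = lacrosse/photography/Brazilian, house 3 = badminton/gardening/Australian.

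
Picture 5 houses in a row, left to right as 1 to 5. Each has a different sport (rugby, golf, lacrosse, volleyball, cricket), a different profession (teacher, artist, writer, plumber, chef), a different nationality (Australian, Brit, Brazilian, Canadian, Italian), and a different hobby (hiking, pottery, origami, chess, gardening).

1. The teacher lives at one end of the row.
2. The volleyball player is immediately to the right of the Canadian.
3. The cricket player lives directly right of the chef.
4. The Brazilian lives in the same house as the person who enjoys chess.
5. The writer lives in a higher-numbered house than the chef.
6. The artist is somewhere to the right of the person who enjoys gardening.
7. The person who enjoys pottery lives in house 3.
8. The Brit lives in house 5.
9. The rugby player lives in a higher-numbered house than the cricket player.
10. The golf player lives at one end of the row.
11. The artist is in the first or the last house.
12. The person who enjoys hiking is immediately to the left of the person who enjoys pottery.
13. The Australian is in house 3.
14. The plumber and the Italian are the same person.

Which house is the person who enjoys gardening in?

1

Clue 7 places the person who enjoys pottery in house 3.
The Brit is in house 5 (clue 8).
Clue 11: the artist is in house 5.
Clue 12: the person who enjoys hiking is in house 2.
Clue 13: the Australian is in house 3.
That leaves teacher as the profession for house 1.
So house 5 gets origami for hobby.
The cricket player is narrowed to house 3 or 4; consider each.
Placing it in house 3 leads to a contradiction, so it's in house 4.
The chef is in house 3 (clue 3).
The writer is in house 4 (clue 5).
The rugby player is in house 5 (clue 9).
House 1 sport: only golf fits.
That leaves plumber as the profession for house 2.
By clue 14, the Italian is in house 2.
That leaves Brazilian as the nationality for house 4.
From clue 2, the volleyball player must be in house 2.
From clue 4, the person who enjoys chess must be in house 4.
So house 3 gets lacrosse for sport.
House 1's nationality must be Canadian (nothing else left).
The only hobby still possible for house 1 is gardening.
So: house 1 = golf/teacher/Canadian/gardening, house 2 = volleyball/plumber/Italian/hiking, house 3 = lacrosse/chef/Australian/pottery, house 4 = cricket/writer/Brazilian/chess, house 5 = rugby/artist/Brit/origami.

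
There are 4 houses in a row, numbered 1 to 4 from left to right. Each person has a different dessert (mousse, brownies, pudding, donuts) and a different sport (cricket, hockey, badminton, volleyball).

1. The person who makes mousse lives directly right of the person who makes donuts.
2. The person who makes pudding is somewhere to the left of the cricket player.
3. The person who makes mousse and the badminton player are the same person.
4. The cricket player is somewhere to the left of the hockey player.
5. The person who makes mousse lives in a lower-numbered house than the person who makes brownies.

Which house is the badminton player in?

So house 4 gets brownies for dessert.
House 1 sport: only volleyball fits.
That leaves mousse as the dessert for house 3.
So house 4 gets hockey for sport.
From clue 1, the person who makes donuts must be in house 2.
Clue 3: the badminton player is in house 3.
House 1 dessert: only pudding fits.
House 2's sport must be cricket (nothing else left).
So: house 1 = pudding/volleyball, house 2 = donuts/cricket, house 3 = mousse/badminton, house 4 = brownies/hockey.

3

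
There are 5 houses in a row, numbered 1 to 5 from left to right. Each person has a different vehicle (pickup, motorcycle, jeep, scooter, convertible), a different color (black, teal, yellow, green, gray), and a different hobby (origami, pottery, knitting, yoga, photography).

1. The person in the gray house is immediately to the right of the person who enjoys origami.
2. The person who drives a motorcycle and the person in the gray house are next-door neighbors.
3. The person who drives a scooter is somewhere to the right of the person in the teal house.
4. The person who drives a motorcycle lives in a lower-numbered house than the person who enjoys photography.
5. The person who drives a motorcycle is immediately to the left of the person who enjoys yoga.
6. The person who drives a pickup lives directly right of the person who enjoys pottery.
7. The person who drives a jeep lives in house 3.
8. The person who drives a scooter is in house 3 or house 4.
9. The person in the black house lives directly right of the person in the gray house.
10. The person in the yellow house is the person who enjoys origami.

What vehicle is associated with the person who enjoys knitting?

convertible

Clue 7 places the person who drives a jeep in house 3.
The only vehicle still possible for house 4 is scooter.
House 5's color must be green (nothing else left).
House 4 color: only black fits.
Clue 9: the person in the gray house is in house 3.
The person who enjoys origami is in house 2 (clue 1).
Clue 2: the person who drives a motorcycle is in house 2.
Clue 5: the person who enjoys yoga is in house 3.
Clue 10 places the person in the yellow house in house 2.
House 1 vehicle: only convertible fits.
That leaves pickup as the vehicle for house 5.
So house 1 gets teal for color.
Clue 6: the person who enjoys pottery is in house 4.
That leaves knitting as the hobby for house 1.
House 5's hobby must be photography (nothing else left).
So: house 1 = convertible/teal/knitting, house 2 = motorcycle/yellow/origami, house 3 = jeep/gray/yoga, house 4 = scooter/black/pottery, house 5 = pickup/green/photography.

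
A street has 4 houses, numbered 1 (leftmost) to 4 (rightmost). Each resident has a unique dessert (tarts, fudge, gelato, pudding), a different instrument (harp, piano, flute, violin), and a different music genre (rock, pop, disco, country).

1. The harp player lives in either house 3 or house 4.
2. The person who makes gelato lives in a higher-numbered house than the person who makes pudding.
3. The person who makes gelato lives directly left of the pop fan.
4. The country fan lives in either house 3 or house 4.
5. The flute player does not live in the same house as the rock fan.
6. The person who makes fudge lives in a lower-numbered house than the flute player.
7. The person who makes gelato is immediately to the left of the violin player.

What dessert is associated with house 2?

pudding

The only dessert still possible for house 4 is tarts.
The only instrument still possible for house 1 is piano.
So house 2 gets flute for instrument.
Clue 6: the person who makes fudge is in house 1.
House 2's dessert must be pudding (nothing else left).
House 3's dessert must be gelato (nothing else left).
That leaves disco as the music genre for house 2.
Clue 3 places the pop fan in house 4.
By clue 7, the violin player is in house 4.
So house 3 gets harp for instrument.
So house 1 gets rock for music genre.
House 3's music genre must be country (nothing else left).
So: house 1 = fudge/piano/rock, house 2 = pudding/flute/disco, house 3 = gelato/harp/country, house 4 = tarts/violin/pop.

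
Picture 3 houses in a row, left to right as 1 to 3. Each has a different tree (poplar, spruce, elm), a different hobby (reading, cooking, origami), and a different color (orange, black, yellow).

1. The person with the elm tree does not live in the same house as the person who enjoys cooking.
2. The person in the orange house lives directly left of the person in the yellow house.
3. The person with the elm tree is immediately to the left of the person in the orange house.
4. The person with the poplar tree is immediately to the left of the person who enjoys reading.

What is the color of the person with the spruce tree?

yellow

The person with the elm tree is in house 1 (clue 3).
Clue 3 places the person in the orange house in house 2.
House 3's tree must be spruce (nothing else left).
So house 1 gets black for color.
So house 3 gets yellow for color.
Clue 4 places the person who enjoys reading in house 3.
That leaves poplar as the tree for house 2.
So house 1 gets origami for hobby.
That leaves cooking as the hobby for house 2.
So: house 1 = elm/origami/black, house 2 = poplar/cooking/orange, house 3 = spruce/reading/yellow.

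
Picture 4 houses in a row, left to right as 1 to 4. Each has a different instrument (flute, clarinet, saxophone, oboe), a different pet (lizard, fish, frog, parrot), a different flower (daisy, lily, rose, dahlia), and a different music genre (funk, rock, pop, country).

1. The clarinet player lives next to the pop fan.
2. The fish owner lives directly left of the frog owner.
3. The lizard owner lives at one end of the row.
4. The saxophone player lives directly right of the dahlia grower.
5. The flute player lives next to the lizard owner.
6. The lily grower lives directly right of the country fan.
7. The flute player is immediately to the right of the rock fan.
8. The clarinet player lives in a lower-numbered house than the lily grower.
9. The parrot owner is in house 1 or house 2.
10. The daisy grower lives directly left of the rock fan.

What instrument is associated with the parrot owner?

oboe

The daisy grower is in house 1 (clue 10).
The rock fan is in house 2 (clue 10).
Clue 7: the flute player is in house 3.
Clue 8 places the lily grower in house 4.
House 1's instrument must be oboe (nothing else left).
So house 2 gets clarinet for instrument.
That leaves saxophone as the instrument for house 4.
From clue 4, the dahlia grower must be in house 3.
Clue 5 places the lizard owner in house 4.
Clue 6 places the country fan in house 3.
House 2 flower: only rose fits.
So house 4 gets funk for music genre.
So house 3 gets frog for pet.
House 1's music genre must be pop (nothing else left).
From clue 2, the fish owner must be in house 2.
So house 1 gets parrot for pet.
So: house 1 = oboe/parrot/daisy/pop, house 2 = clarinet/fish/rose/rock, house 3 = flute/frog/dahlia/country, house 4 = saxophone/lizard/lily/funk.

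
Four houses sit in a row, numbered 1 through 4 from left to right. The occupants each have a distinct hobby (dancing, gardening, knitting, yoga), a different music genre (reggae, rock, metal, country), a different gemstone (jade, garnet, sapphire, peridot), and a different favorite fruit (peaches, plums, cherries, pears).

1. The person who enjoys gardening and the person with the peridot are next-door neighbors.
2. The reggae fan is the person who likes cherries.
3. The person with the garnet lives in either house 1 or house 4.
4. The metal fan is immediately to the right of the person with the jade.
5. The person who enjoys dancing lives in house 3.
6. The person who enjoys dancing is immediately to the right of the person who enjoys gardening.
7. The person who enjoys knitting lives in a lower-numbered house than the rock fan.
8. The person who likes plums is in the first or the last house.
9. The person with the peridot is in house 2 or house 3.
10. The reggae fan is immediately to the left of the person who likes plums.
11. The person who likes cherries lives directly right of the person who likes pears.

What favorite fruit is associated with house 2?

pears

From clue 5, the person who enjoys dancing must be in house 3.
Clue 6 places the person who enjoys gardening in house 2.
By clue 10, the reggae fan is in house 3.
Clue 10: the person who likes plums is in house 4.
That leaves knitting as the hobby for house 1.
So house 4 gets yoga for hobby.
So house 1 gets country for music genre.
From clue 1, the person with the peridot must be in house 3.
Clue 2 places the person who likes cherries in house 3.
Clue 11 places the person who likes pears in house 2.
The only gemstone still possible for house 2 is sapphire.
House 4 gemstone: only garnet fits.
House 1 favorite fruit: only peaches fits.
Clue 4 places the metal fan in house 2.
The only music genre still possible for house 4 is rock.
The only gemstone still possible for house 1 is jade.
So: house 1 = knitting/country/jade/peaches, house 2 = gardening/metal/sapphire/pears, house 3 = dancing/reggae/peridot/cherries, house 4 = yoga/rock/garnet/plums.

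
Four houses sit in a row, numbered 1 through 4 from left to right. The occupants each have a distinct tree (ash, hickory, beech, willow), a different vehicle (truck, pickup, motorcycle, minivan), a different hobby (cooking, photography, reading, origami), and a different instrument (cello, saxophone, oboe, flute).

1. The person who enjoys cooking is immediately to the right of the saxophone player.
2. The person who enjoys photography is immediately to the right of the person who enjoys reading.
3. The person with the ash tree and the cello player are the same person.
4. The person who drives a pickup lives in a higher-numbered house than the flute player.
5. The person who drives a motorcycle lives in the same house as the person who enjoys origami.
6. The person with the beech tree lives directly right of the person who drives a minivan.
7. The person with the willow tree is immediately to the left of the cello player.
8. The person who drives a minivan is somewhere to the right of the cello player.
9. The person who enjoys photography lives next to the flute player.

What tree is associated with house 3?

By clue 8, the person who drives a minivan is in house 3.
Clue 8: the cello player is in house 2.
House 4's instrument must be oboe (nothing else left).
Clue 3 places the person with the ash tree in house 2.
Clue 6 places the person with the beech tree in house 4.
Clue 7 places the person with the willow tree in house 1.
That leaves hickory as the tree for house 3.
So house 3 gets reading for hobby.
Clue 2: the person who enjoys photography is in house 4.
Clue 9: the flute player is in house 3.
House 1's hobby must be origami (nothing else left).
The only hobby still possible for house 2 is cooking.
That leaves saxophone as the instrument for house 1.
By clue 4, the person who drives a pickup is in house 4.
From clue 5, the person who drives a motorcycle must be in house 1.
So house 2 gets truck for vehicle.
So: house 1 = willow/motorcycle/origami/saxophone, house 2 = ash/truck/cooking/cello, house 3 = hickory/minivan/reading/flute, house 4 = beech/pickup/photography/oboe.

hickory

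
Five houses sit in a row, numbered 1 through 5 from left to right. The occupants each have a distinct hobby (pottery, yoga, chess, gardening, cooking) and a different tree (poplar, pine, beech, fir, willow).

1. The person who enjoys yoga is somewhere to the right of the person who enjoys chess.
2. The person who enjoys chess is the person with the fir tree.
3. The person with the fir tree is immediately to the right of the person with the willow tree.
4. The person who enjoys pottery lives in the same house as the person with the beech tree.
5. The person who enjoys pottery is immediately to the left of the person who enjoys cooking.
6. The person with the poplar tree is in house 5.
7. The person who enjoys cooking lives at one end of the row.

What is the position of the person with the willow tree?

1

By clue 6, the person with the poplar tree is in house 5.
By clue 7, the person who enjoys cooking is in house 5.
Clue 5 places the person who enjoys pottery in house 4.
The only hobby still possible for house 1 is gardening.
Clue 1: the person who enjoys yoga is in house 3.
Clue 1 places the person who enjoys chess in house 2.
From clue 2, the person with the fir tree must be in house 2.
Clue 3: the person with the willow tree is in house 1.
Clue 4: the person with the beech tree is in house 4.
The only tree still possible for house 3 is pine.
So: house 1 = gardening/willow, house 2 = chess/fir, house 3 = yoga/pine, house 4 = pottery/beech, house 5 = cooking/poplar.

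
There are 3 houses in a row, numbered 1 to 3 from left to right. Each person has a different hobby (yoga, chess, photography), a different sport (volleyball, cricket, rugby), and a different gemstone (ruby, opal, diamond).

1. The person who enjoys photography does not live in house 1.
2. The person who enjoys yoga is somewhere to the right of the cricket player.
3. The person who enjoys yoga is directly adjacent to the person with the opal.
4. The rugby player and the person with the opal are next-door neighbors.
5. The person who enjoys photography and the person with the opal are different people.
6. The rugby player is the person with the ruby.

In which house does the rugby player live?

The only hobby still possible for house 1 is chess.
The person who enjoys photography is narrowed to house 2 or 3; consider each.
Placing it in house 2 leads to a contradiction, so it's in house 3.
House 2's hobby must be yoga (nothing else left).
The cricket player is in house 1 (clue 2).
Clue 3: the person with the opal is in house 1.
Clue 4: the rugby player is in house 2.
Clue 6 places the person with the ruby in house 2.
House 3 sport: only volleyball fits.
So house 3 gets diamond for gemstone.
So: house 1 = chess/cricket/opal, house 2 = yoga/rugby/ruby, house 3 = photography/volleyball/diamond.

2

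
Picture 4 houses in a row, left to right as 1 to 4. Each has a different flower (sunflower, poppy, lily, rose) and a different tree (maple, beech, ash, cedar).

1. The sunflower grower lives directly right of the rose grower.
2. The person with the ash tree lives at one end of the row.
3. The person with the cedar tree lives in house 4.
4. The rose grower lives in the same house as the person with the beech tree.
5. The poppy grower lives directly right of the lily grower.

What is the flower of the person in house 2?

From clue 3, the person with the cedar tree must be in house 4.
That leaves ash as the tree for house 1.
House 1's flower must be lily (nothing else left).
By clue 5, the poppy grower is in house 2.
So house 3 gets rose for flower.
House 4's flower must be sunflower (nothing else left).
Clue 4 places the person with the beech tree in house 3.
House 2's tree must be maple (nothing else left).
So: house 1 = lily/ash, house 2 = poppy/maple, house 3 = rose/beech, house 4 = sunflower/cedar.

poppy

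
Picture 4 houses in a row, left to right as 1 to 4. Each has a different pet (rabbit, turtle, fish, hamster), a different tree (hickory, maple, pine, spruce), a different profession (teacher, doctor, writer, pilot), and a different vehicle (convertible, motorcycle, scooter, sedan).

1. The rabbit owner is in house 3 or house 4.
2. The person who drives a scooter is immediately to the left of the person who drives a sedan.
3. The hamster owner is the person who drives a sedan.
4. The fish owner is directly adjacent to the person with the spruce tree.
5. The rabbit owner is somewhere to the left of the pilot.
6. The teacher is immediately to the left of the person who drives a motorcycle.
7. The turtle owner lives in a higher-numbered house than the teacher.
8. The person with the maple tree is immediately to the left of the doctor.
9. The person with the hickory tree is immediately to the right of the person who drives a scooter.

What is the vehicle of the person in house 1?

The rabbit owner is in house 3 (clue 5).
By clue 5, the pilot is in house 4.
The only pet still possible for house 1 is fish.
The person with the spruce tree is in house 2 (clue 4).
From clue 8, the doctor must be in house 2.
By clue 9, the person with the hickory tree is in house 4.
From clue 9, the person who drives a scooter must be in house 3.
House 1's tree must be maple (nothing else left).
The only tree still possible for house 3 is pine.
House 1 vehicle: only convertible fits.
Clue 2 places the person who drives a sedan in house 4.
By clue 3, the hamster owner is in house 4.
So house 2 gets turtle for pet.
That leaves motorcycle as the vehicle for house 2.
Clue 6 places the teacher in house 1.
House 3 profession: only writer fits.
So: house 1 = fish/maple/teacher/convertible, house 2 = turtle/spruce/doctor/motorcycle, house 3 = rabbit/pine/writer/scooter, house 4 = hamster/hickory/pilot/sedan.

convertible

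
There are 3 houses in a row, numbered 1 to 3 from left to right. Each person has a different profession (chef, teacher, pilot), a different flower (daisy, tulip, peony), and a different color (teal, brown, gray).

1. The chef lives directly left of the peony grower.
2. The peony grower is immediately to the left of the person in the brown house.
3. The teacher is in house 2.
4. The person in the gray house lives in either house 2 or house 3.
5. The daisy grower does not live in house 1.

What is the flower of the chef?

The peony grower is in house 2 (clue 2).
Clue 2: the person in the brown house is in house 3.
The teacher is in house 2 (clue 3).
House 3 profession: only pilot fits.
The only flower still possible for house 1 is tulip.
So house 3 gets daisy for flower.
House 1's color must be teal (nothing else left).
The only color still possible for house 2 is gray.
House 1 profession: only chef fits.
So: house 1 = chef/tulip/teal, house 2 = teacher/peony/gray, house 3 = pilot/daisy/brown.

tulip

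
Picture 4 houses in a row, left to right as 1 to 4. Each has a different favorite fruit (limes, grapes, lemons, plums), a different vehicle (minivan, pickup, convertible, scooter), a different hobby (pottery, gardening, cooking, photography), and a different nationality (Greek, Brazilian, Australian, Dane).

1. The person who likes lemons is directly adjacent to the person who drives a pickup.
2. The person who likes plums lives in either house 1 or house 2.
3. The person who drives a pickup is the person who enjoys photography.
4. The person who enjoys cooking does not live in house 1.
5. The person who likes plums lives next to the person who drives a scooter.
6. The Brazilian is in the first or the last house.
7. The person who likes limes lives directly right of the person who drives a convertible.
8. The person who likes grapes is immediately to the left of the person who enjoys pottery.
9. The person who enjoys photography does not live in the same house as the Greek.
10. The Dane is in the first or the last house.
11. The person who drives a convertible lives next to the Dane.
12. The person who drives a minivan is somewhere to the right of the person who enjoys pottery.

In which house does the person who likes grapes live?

The person who likes grapes is narrowed to house 1 or 2; consider each.
Placing it in house 2 leads to a contradiction, so it's in house 1.
From clue 8, the person who enjoys pottery must be in house 2.
That leaves plums as the favorite fruit for house 2.
That leaves scooter as the vehicle for house 1.
The only vehicle still possible for house 2 is convertible.
House 1's hobby must be gardening (nothing else left).
By clue 7, the person who likes limes is in house 3.
From clue 11, the Dane must be in house 1.
That leaves lemons as the favorite fruit for house 4.
By clue 1, the person who drives a pickup is in house 3.
Clue 3: the person who enjoys photography is in house 3.
The only vehicle still possible for house 4 is minivan.
House 4 hobby: only cooking fits.
House 3 nationality: only Australian fits.
That leaves Brazilian as the nationality for house 4.
So house 2 gets Greek for nationality.
So: house 1 = grapes/scooter/gardening/Dane, house 2 = plums/convertible/pottery/Greek, house 3 = limes/pickup/photography/Australian, house 4 = lemons/minivan/cooking/Brazilian.

1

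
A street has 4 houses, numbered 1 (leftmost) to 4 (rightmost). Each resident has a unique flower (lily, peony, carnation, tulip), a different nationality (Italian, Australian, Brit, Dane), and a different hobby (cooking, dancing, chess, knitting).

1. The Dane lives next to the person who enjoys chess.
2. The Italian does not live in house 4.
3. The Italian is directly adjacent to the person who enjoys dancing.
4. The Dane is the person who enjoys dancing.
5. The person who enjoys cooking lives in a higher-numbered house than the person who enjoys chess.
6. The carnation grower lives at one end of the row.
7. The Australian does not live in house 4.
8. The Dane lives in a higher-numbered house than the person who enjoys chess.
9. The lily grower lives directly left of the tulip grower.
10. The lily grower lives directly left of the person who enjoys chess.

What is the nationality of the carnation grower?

House 1's hobby must be knitting (nothing else left).
The only hobby still possible for house 2 is chess.
From clue 1, the Dane must be in house 3.
By clue 4, the person who enjoys dancing is in house 3.
From clue 10, the lily grower must be in house 1.
House 4's flower must be carnation (nothing else left).
So house 4 gets Brit for nationality.
So house 4 gets cooking for hobby.
The tulip grower is in house 2 (clue 9).
So house 3 gets peony for flower.
That leaves Australian as the nationality for house 1.
So house 2 gets Italian for nationality.
So: house 1 = lily/Australian/knitting, house 2 = tulip/Italian/chess, house 3 = peony/Dane/dancing, house 4 = carnation/Brit/cooking.

Brit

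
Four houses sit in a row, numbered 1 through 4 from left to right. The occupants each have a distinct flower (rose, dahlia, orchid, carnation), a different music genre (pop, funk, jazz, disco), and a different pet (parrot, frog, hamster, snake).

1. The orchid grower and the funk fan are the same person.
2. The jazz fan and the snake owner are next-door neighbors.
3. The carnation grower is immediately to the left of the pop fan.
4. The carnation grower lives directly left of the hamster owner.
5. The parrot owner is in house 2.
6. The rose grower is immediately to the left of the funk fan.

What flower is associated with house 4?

The parrot owner is in house 2 (clue 5).
House 1's music genre must be disco (nothing else left).
The carnation grower is narrowed to house 2 or 3; consider each.
Placing it in house 3 leads to a contradiction, so it's in house 2.
The pop fan is in house 3 (clue 3).
The hamster owner is in house 3 (clue 4).
The orchid grower is in house 4 (clue 1).
From clue 1, the funk fan must be in house 4.
Clue 2: the jazz fan is in house 2.
From clue 2, the snake owner must be in house 1.
By clue 6, the rose grower is in house 3.
That leaves dahlia as the flower for house 1.
House 4 pet: only frog fits.
So: house 1 = dahlia/disco/snake, house 2 = carnation/jazz/parrot, house 3 = rose/pop/hamster, house 4 = orchid/funk/frog.

orchid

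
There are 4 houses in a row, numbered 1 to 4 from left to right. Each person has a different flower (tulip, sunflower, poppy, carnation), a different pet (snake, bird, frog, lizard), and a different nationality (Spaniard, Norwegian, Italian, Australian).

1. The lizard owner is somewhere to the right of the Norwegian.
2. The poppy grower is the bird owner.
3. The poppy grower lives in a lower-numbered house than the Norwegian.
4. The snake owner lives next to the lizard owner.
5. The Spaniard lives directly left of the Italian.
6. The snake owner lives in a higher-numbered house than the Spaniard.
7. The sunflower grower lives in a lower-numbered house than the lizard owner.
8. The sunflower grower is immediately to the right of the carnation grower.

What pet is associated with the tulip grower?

So house 4 gets tulip for flower.
The only flower still possible for house 3 is sunflower.
The lizard owner is in house 4 (clue 7).
The carnation grower is in house 2 (clue 8).
House 1 flower: only poppy fits.
By clue 2, the bird owner is in house 1.
Clue 4: the snake owner is in house 3.
The only pet still possible for house 2 is frog.
That leaves Australian as the nationality for house 4.
House 1's nationality must be Spaniard (nothing else left).
By clue 5, the Italian is in house 2.
That leaves Norwegian as the nationality for house 3.
So: house 1 = poppy/bird/Spaniard, house 2 = carnation/frog/Italian, house 3 = sunflower/snake/Norwegian, house 4 = tulip/lizard/Australian.

lizard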